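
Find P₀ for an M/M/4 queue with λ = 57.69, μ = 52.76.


a = λ/μ = 57.69/52.76 = 1.0934; ρ = a/c = 0.2734
Σ_{k=0}^{3} a^k/k! (terms k=0..3) = 1.00000 + 1.09344 + 0.59781 + 0.21789 = 2.90914
Tail: a^4/(4!(1−ρ)) = 1.42950/(24·0.7266) = 0.08197
P₀ = 1/(2.90914 + 0.08197) = 1/2.99111 = 0.334324

Final: 0.334324


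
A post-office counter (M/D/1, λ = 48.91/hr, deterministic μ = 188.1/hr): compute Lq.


ρ = 48.91/188.1 = 0.2600
M/D/1: Lq = ρ²/(2(1−ρ)) = 0.06761/(2·0.7400) = 0.04568

Final: 0.04568


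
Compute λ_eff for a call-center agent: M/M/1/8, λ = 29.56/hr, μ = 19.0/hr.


ρ = 1.5558; P_K = (1−ρ)ρ^8/(1−ρ^9) = 0.364057
λ_eff = λ(1 − P_K) = 29.56·(1 − 0.364057) = 29.56·0.635943 = 18.7985 /hr

Final: 18.7985 /hr


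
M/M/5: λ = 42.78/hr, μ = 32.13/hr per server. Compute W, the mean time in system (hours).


a = 1.3315; ρ = 0.2663; P₀ = 0.263870
Lq = P₀·a^c·ρ/(c!(1−ρ)²) = 0.004552
Wq = Lq/λ = 0.004552/42.78 = 0.0001064 hr
W = Wq + 1/μ = 0.0001064 + 0.03112 = 0.03123 hr

Final: 0.03123 hr


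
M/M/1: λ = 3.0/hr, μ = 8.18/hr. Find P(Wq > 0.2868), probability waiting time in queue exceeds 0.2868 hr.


ρ = 3.0/8.18 = 0.3667
P(Wq > t) = ρ·e^{−(μ−λ)t} = 0.3667·e^{−1.4856}
= 0.3667·0.226361 = 0.083017

Final: 0.083017


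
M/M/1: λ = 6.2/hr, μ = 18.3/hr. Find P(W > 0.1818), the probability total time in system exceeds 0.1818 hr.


W ~ Exponential(μ−λ) for M/M/1.
μ − λ = 18.3 − 6.2 = 12.1000
P(W > t) = e^{−(μ−λ)t} = e^{−2.1998} = 0.110828

Final: 0.110828


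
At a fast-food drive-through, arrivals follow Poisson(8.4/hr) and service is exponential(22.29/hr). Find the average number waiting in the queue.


ρ = 8.4/22.29 = 0.3769
Lq = ρ²/(1−ρ) = 0.1420/0.6231 = 0.2279

Final: 0.2279


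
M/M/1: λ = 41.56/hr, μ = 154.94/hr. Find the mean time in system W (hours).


W = 1/(μ−λ) = 1/(154.94 − 41.56) = 1/113.38 = 0.008820 hr

Final: 0.008820 hr


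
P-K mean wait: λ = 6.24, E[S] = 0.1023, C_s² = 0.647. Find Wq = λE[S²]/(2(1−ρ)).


ρ = λ·E[S] = 6.24·0.1023 = 0.6384
E[S²] = E[S]²(1+C_s²) = 0.1023²·(1+0.647) = 0.017236
Wq = λ·E[S²]/(2(1−ρ)) = 6.24·0.017236/(2·0.3616) = 0.14870 hr

Final: 0.14870 hr


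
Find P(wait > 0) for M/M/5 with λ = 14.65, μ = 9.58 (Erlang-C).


a = λ/μ = 1.5292; ρ = a/5 = 0.3058
P₀ = 0.216320 (from M/M/c formula)
C(c,a) = [a^c/(c!(1−ρ))]·P₀ = [8.36297/(120·0.6942)]·0.216320
= 0.10040·0.216320 = 0.021718

Final: 0.021718


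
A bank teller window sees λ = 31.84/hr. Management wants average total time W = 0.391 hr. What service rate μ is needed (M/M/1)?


W = 1/(μ−λ) ⇒ μ − λ = 1/W = 1/0.391 = 2.5575
μ = λ + 1/W = 31.84 + 2.5575 = 34.3975 per hr

Final: 34.3975 /hr


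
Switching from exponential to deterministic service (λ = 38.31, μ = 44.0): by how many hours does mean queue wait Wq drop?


ρ = 38.31/44.0 = 0.8707
Wq(M/M/1) = ρ/(μ−λ) = 0.8707/5.69 = 0.15302 hr
Wq(M/D/1) = ρ/(2(μ−λ)) = 0.07651 hr
Savings = 0.15302 − 0.07651 = 0.07651 hr

Final: 0.07651 hr


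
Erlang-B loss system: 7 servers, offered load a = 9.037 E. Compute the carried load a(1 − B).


B(7,9.037) = 0.363445 (Erlang-B)
Carried load = a(1 − B) = 9.037·(1 − 0.363445) = 9.037·0.636555 = 5.7525 E

Final: 5.7525 Erlangs


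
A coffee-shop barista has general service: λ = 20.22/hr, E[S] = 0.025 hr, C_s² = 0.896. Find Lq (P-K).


ρ = λ·E[S] = 20.22·0.025 = 0.5055
Lq = ρ²(1+C_s²)/(2(1−ρ)) = 0.2555·(1+0.896)/(2·0.4945)
= 0.2555·1.8960/0.9890 = 0.48987

Final: 0.48987


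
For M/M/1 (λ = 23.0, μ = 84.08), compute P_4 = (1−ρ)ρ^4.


ρ = 23.0/84.08 = 0.2735
P_n = (1−ρ)·ρ^n = (1 − 0.2735)·0.2735^4 = 0.7265·0.005599 = 0.004068

Final: 0.004068


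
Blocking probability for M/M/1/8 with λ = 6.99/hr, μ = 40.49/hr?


ρ = λ/μ = 6.99/40.49 = 0.1726
P_K = (1−ρ)ρ^K/(1−ρ^(K+1)) = (0.8274·0.0000007889)/(1 − 0.0000001362)
= 0.0000006527/1.000000 = 0.0000006527

Final: 0.0000006527


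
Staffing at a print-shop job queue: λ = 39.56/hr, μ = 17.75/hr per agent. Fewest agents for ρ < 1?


Stability requires cμ > λ ⇔ c > λ/μ.
λ/μ = 39.56/17.75 = 2.2287
Minimum integer c = ⌊2.2287⌋ + 1 = 3
Check: 3·17.75 = 53.25 > 39.56, while 2·17.75 = 35.50 ≤ 39.56

Final: 3 servers


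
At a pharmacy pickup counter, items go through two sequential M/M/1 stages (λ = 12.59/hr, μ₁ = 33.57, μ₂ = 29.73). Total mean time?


Each node sees arrival rate λ = 12.59/hr (tandem ⇒ throughput preserved).
W₁ = 1/(μ₁−λ) = 1/(33.57−12.59) = 0.04766 hr
W₂ = 1/(μ₂−λ) = 1/(29.73−12.59) = 0.05834 hr
W_total = W₁ + W₂ = 0.04766 + 0.05834 = 0.10601 hr

Final: 0.10601 hr


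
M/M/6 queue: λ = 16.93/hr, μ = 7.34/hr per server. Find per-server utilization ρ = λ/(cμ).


ρ = λ/(cμ) = 16.93/(6·7.34) = 16.93/44.04 = 0.3844

Final: 0.3844


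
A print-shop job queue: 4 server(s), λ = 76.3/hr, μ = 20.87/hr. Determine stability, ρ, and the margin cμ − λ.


Total capacity cμ = 4·20.87 = 83.48/hr
ρ = λ/(cμ) = 76.3/83.48 = 0.9140
Stable ⇔ ρ < 1: YES
Spare capacity = cμ − λ = 83.48 − 76.3 = 7.18/hr

Final: ρ = 0.9140; stable; margin = 7.18/hr


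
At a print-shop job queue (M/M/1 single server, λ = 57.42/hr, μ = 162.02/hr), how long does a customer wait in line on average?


ρ = 57.42/162.02 = 0.3544
Wq = ρ/(μ−λ) = 0.3544/(162.02 − 57.42) = 0.3544/104.60 = 0.003388 hr

Final: 0.003388 hr


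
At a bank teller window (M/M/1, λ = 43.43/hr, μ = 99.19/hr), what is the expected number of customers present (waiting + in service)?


ρ = λ/μ = 43.43/99.19 = 0.4378
L = ρ/(1−ρ) = 0.4378/(1 − 0.4378) = 0.4378/0.5622 = 0.7789

Final: 0.7789


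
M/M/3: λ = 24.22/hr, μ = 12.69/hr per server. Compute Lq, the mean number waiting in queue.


a = λ/μ = 1.9086; ρ = a/3 = 0.6362
P₀ = 0.126342
Lq = P₀·a^c·ρ / (c!·(1−ρ)²) = 0.126342·6.95244·0.6362/(6·0.13235)
= 0.70371

Final: 0.70371


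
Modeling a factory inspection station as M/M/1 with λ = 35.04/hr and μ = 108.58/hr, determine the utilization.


ρ = λ/μ = 35.04/108.58 = 0.3227

Final: 0.3227


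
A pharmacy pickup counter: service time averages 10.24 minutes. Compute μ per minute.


μ = 1/(service time) in consistent units.
1 minute = 1 min, so μ = 1/10.24 = 0.09766 per minute

Final: 0.09766 /min


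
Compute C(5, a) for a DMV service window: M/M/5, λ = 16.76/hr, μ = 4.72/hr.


a = λ/μ = 3.5508; ρ = a/5 = 0.7102
P₀ = 0.024289 (from M/M/c formula)
C(c,a) = [a^c/(c!(1−ρ))]·P₀ = [564.49497/(120·0.2898)]·0.024289
= 16.23061·0.024289 = 0.394220

Final: 0.394220


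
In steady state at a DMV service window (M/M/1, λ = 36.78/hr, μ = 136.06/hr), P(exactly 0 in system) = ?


ρ = 36.78/136.06 = 0.2703
P_n = (1−ρ)·ρ^n = (1 − 0.2703)·0.2703^0 = 0.7297·1.000000 = 0.729678

Final: 0.729678


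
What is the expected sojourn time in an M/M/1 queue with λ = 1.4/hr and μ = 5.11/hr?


W = 1/(μ−λ) = 1/(5.11 − 1.4) = 1/3.71 = 0.2695 hr

Final: 0.2695 hr


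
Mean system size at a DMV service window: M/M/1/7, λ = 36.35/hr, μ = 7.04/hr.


ρ = 36.35/7.04 = 5.1634
L = ρ[1 − (K+1)ρ^K + Kρ^(K+1)] / [(1−ρ)(1−ρ^(K+1))]
Numerator: 5.1634·(1 − 8·97841.317552 + 7·505189.189350) = 14217779.891466
Denominator: (-4.1634)·(-505188.189350) = 2103276.396285
L = 14217779.891466/2103276.396285 = 6.7598

Final: 6.7598


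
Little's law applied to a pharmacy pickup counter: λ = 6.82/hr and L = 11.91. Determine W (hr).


W = L/λ = 11.91/6.82 = 1.7463 hr

Final: 1.7463 hr


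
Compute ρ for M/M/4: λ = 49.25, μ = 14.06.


ρ = λ/(cμ) = 49.25/(4·14.06) = 49.25/56.24 = 0.8757

Final: 0.8757


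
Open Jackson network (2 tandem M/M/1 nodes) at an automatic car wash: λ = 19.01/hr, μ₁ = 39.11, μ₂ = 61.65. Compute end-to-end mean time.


Each node sees arrival rate λ = 19.01/hr (tandem ⇒ throughput preserved).
W₁ = 1/(μ₁−λ) = 1/(39.11−19.01) = 0.04975 hr
W₂ = 1/(μ₂−λ) = 1/(61.65−19.01) = 0.02345 hr
W_total = W₁ + W₂ = 0.04975 + 0.02345 = 0.07320 hr

Final: 0.07320 hr


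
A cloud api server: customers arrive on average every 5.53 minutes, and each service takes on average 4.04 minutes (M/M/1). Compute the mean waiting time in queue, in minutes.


λ = 60/5.53 = 10.8499 /hr
μ = 60/4.04 = 14.8515 /hr
ρ = λ/μ = 10.8499/14.8515 = 0.7306
Wq = ρ/(μ−λ) = 0.7306/(14.8515−10.8499) = 0.18257 hr
In minutes: 0.18257·60 = 10.954 min

Final: 10.954 min


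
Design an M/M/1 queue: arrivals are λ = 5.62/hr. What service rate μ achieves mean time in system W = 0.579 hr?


W = 1/(μ−λ) ⇒ μ − λ = 1/W = 1/0.579 = 1.7271
μ = λ + 1/W = 5.62 + 1.7271 = 7.3471 per hr

Final: 7.3471 /hr


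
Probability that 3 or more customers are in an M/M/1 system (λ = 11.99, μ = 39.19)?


ρ = 11.99/39.19 = 0.3059
P(N ≥ n) = ρ^n = 0.3059^3 = 0.028637

Final: 0.028637


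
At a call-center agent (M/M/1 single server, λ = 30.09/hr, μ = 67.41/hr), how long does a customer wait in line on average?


ρ = 30.09/67.41 = 0.4464
Wq = ρ/(μ−λ) = 0.4464/(67.41 − 30.09) = 0.4464/37.32 = 0.01196 hr

Final: 0.01196 hr


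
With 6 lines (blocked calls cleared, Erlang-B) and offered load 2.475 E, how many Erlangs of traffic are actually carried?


B(6,2.475) = 0.027236 (Erlang-B)
Carried load = a(1 − B) = 2.475·(1 − 0.027236) = 2.475·0.972764 = 2.4076 E

Final: 2.4076 Erlangs


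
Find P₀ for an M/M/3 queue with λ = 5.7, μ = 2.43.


a = λ/μ = 5.7/2.43 = 2.3457; ρ = a/c = 0.7819
Σ_{k=0}^{2} a^k/k! (terms k=0..2) = 1.00000 + 2.34568 + 2.75111 = 6.09678
Tail: a^3/(3!(1−ρ)) = 12.90642/(6·0.2181) = 9.86245
P₀ = 1/(6.09678 + 9.86245) = 1/15.95924 = 0.062660

Final: 0.062660


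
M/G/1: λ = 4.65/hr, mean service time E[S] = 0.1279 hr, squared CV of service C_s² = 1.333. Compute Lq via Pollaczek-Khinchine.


ρ = λ·E[S] = 4.65·0.1279 = 0.5947
Lq = ρ²(1+C_s²)/(2(1−ρ)) = 0.3537·(1+1.333)/(2·0.4053)
= 0.3537·2.3330/0.8105 = 1.01811

Final: 1.01811


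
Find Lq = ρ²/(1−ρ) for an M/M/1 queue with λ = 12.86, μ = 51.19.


ρ = 12.86/51.19 = 0.2512
Lq = ρ²/(1−ρ) = 0.06311/0.7488 = 0.08429

Final: 0.08429


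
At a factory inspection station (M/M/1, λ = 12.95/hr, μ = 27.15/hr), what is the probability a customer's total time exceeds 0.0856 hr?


W ~ Exponential(μ−λ) for M/M/1.
μ − λ = 27.15 − 12.95 = 14.2000
P(W > t) = e^{−(μ−λ)t} = e^{−1.2155} = 0.296556

Final: 0.296556


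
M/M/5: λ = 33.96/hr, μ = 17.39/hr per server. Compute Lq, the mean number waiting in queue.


a = λ/μ = 1.9528; ρ = a/5 = 0.3906
P₀ = 0.140940
Lq = P₀·a^c·ρ / (c!·(1−ρ)²) = 0.140940·28.40145·0.3906/(120·0.37141)
= 0.03508

Final: 0.03508


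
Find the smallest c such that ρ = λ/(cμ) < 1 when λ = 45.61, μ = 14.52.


Stability requires cμ > λ ⇔ c > λ/μ.
λ/μ = 45.61/14.52 = 3.1412
Minimum integer c = ⌊3.1412⌋ + 1 = 4
Check: 4·14.52 = 58.08 > 45.61, while 3·14.52 = 43.56 ≤ 45.61

Final: 4 servers


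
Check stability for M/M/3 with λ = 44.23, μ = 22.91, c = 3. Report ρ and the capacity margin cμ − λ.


Total capacity cμ = 3·22.91 = 68.73/hr
ρ = λ/(cμ) = 44.23/68.73 = 0.6435
Stable ⇔ ρ < 1: YES
Spare capacity = cμ − λ = 68.73 − 44.23 = 24.50/hr

Final: ρ = 0.6435; stable; margin = 24.50/hr


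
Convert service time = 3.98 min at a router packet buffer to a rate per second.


μ = 1/(service time) in consistent units.
1 second = 0.0166667 min, so μ = 0.0166667/3.98 = 0.004188 per second

Final: 0.004188 /sec


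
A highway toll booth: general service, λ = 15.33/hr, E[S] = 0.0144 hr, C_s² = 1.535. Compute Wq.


ρ = λ·E[S] = 15.33·0.0144 = 0.2208
E[S²] = E[S]²(1+C_s²) = 0.0144²·(1+1.535) = 0.0005257
Wq = λ·E[S²]/(2(1−ρ)) = 15.33·0.0005257/(2·0.7792) = 0.005171 hr

Final: 0.005171 hr


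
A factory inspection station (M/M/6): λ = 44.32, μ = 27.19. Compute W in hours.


a = 1.6300; ρ = 0.2717; P₀ = 0.195845
Lq = P₀·a^c·ρ/(c!(1−ρ)²) = 0.002613
Wq = Lq/λ = 0.002613/44.32 = 0.00005895 hr
W = Wq + 1/μ = 0.00005895 + 0.03678 = 0.03684 hr

Final: 0.03684 hr


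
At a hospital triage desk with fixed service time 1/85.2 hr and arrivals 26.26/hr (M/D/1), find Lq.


ρ = 26.26/85.2 = 0.3082
M/D/1: Lq = ρ²/(2(1−ρ)) = 0.09500/(2·0.6918) = 0.06866

Final: 0.06866


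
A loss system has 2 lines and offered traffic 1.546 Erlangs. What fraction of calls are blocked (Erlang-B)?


B(c,a) = (a^c/c!) / Σ_{k=0}^{c} a^k/k!
a^2/2! = 1.195058
Σ terms (k=0..2): 1.00000 + 1.54600 + 1.19506 = 3.741058
B = 1.195058/3.741058 = 0.319444

Final: 0.319444


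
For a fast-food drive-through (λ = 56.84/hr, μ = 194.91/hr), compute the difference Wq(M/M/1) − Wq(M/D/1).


ρ = 56.84/194.91 = 0.2916
Wq(M/M/1) = ρ/(μ−λ) = 0.2916/138.07 = 0.002112 hr
Wq(M/D/1) = ρ/(2(μ−λ)) = 0.001056 hr
Savings = 0.002112 − 0.001056 = 0.001056 hr

Final: 0.001056 hr


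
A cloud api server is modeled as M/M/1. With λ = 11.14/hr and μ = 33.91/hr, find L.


ρ = λ/μ = 11.14/33.91 = 0.3285
L = ρ/(1−ρ) = 0.3285/(1 − 0.3285) = 0.3285/0.6715 = 0.4892

Final: 0.4892


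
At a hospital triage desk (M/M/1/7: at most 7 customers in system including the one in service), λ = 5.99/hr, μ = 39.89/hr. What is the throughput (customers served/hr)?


ρ = 0.1502; P_K = (1−ρ)ρ^7/(1−ρ^8) = 0.000001463
λ_eff = λ(1 − P_K) = 5.99·(1 − 0.000001463) = 5.99·0.999999 = 5.9900 /hr

Final: 5.9900 /hr


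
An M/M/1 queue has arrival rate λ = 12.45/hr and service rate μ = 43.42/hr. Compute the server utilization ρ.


ρ = λ/μ = 12.45/43.42 = 0.2867

Final: 0.2867


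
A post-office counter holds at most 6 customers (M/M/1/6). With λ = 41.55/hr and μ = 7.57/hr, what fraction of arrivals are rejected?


ρ = λ/μ = 41.55/7.57 = 5.4888
P_K = (1−ρ)ρ^K/(1−ρ^(K+1)) = (-4.4888·27343.297754)/(1 − 150081.112506)
= -122737.814752/-150080.112506 = 0.817815

Final: 0.817815


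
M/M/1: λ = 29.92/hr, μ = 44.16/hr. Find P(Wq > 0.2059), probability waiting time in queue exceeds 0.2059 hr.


ρ = 29.92/44.16 = 0.6775
P(Wq > t) = ρ·e^{−(μ−λ)t} = 0.6775·e^{−2.9320}
= 0.6775·0.053289 = 0.036106

Final: 0.036106


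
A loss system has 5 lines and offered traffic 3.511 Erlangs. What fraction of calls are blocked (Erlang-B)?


B(c,a) = (a^c/c!) / Σ_{k=0}^{c} a^k/k!
a^5/5! = 4.446035
Σ terms (k=0..5): 1.00000 + 3.51100 + 6.16356 + 7.21342 + 6.33158 + 4.44604 = 28.665596
B = 4.446035/28.665596 = 0.155100

Final: 0.155100


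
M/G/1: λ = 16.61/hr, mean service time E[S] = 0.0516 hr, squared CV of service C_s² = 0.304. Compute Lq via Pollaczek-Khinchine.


ρ = λ·E[S] = 16.61·0.0516 = 0.8571
Lq = ρ²(1+C_s²)/(2(1−ρ)) = 0.7346·(1+0.304)/(2·0.1429)
= 0.7346·1.3040/0.2858 = 3.35105

Final: 3.35105


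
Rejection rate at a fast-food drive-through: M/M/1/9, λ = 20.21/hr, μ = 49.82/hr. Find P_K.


ρ = λ/μ = 20.21/49.82 = 0.4057
P_K = (1−ρ)ρ^K/(1−ρ^(K+1)) = (0.5943·0.0002975)/(1 − 0.0001207)
= 0.0001768/0.999879 = 0.0001768

Final: 0.0001768


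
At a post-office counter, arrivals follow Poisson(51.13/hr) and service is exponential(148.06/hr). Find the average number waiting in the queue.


ρ = 51.13/148.06 = 0.3453
Lq = ρ²/(1−ρ) = 0.1193/0.6547 = 0.1822

Final: 0.1822


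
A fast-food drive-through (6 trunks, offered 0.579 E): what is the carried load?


B(6,0.579) = 0.00002933 (Erlang-B)
Carried load = a(1 − B) = 0.579·(1 − 0.00002933) = 0.579·0.999971 = 0.5790 E

Final: 0.5790 Erlangs


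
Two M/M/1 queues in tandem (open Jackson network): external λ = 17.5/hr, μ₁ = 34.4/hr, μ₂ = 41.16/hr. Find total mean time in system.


Each node sees arrival rate λ = 17.5/hr (tandem ⇒ throughput preserved).
W₁ = 1/(μ₁−λ) = 1/(34.4−17.5) = 0.05917 hr
W₂ = 1/(μ₂−λ) = 1/(41.16−17.5) = 0.04227 hr
W_total = W₁ + W₂ = 0.05917 + 0.04227 = 0.10144 hr

Final: 0.10144 hr


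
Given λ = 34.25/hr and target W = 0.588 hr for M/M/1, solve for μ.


W = 1/(μ−λ) ⇒ μ − λ = 1/W = 1/0.588 = 1.7007
μ = λ + 1/W = 34.25 + 1.7007 = 35.9507 per hr

Final: 35.9507 /hr


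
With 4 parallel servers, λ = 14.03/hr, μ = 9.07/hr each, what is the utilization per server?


ρ = λ/(cμ) = 14.03/(4·9.07) = 14.03/36.28 = 0.3867

Final: 0.3867


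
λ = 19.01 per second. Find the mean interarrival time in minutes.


Mean interarrival time = 1/λ = 1/19.01 second = 0.05260 second
In minutes: 0.05260 × 0.0166667 = 0.0008767 min

Final: 0.0008767 min


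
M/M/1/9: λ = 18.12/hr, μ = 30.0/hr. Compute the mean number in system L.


ρ = 18.12/30.0 = 0.6040
L = ρ[1 − (K+1)ρ^K + Kρ^(K+1)] / [(1−ρ)(1−ρ^(K+1))]
Numerator: 0.6040·(1 − 10·0.010699 + 9·0.006462) = 0.574507
Denominator: (0.3960)·(0.993538) = 0.393441
L = 0.574507/0.393441 = 1.4602

Final: 1.4602


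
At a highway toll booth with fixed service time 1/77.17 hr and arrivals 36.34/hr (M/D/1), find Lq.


ρ = 36.34/77.17 = 0.4709
M/D/1: Lq = ρ²/(2(1−ρ)) = 0.2218/(2·0.5291) = 0.20956

Final: 0.20956


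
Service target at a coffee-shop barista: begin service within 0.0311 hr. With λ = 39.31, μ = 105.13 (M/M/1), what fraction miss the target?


ρ = 39.31/105.13 = 0.3739
P(Wq > t) = ρ·e^{−(μ−λ)t} = 0.3739·e^{−2.0470}
= 0.3739·0.129121 = 0.048281

Final: 0.048281


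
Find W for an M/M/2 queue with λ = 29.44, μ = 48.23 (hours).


a = 0.6104; ρ = 0.3052; P₀ = 0.532327
Lq = P₀·a^c·ρ/(c!(1−ρ)²) = 0.06270
Wq = Lq/λ = 0.06270/29.44 = 0.002130 hr
W = Wq + 1/μ = 0.002130 + 0.02073 = 0.02286 hr

Final: 0.02286 hr


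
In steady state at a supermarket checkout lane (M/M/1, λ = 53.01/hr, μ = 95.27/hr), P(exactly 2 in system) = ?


ρ = 53.01/95.27 = 0.5564
P_n = (1−ρ)·ρ^n = (1 − 0.5564)·0.5564^2 = 0.4436·0.309602 = 0.137334

Final: 0.137334


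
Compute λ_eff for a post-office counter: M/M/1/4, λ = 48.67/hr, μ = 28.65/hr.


ρ = 1.6988; P_K = (1−ρ)ρ^4/(1−ρ^5) = 0.442628
λ_eff = λ(1 − P_K) = 48.67·(1 − 0.442628) = 48.67·0.557372 = 27.1273 /hr

Final: 27.1273 /hr


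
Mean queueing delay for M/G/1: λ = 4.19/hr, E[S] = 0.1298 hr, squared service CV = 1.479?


ρ = λ·E[S] = 4.19·0.1298 = 0.5439
E[S²] = E[S]²(1+C_s²) = 0.1298²·(1+1.479) = 0.041766
Wq = λ·E[S²]/(2(1−ρ)) = 4.19·0.041766/(2·0.4561) = 0.19183 hr

Final: 0.19183 hr


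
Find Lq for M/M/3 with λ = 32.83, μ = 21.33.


a = λ/μ = 1.5391; ρ = a/3 = 0.5130
P₀ = 0.201142
Lq = P₀·a^c·ρ / (c!·(1−ρ)²) = 0.201142·3.64620·0.5130/(6·0.23712)
= 0.26447

Final: 0.26447


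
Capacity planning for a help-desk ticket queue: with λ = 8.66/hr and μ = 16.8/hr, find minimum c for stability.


Stability requires cμ > λ ⇔ c > λ/μ.
λ/μ = 8.66/16.8 = 0.5155
Minimum integer c = ⌊0.5155⌋ + 1 = 1
Check: 1·16.8 = 16.80 > 8.66, while 0·16.8 = 0.00 ≤ 8.66

Final: 1 servers


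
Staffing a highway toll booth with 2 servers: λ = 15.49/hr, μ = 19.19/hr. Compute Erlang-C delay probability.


a = λ/μ = 0.8072; ρ = a/2 = 0.4036
P₀ = 0.424912 (from M/M/c formula)
C(c,a) = [a^c/(c!(1−ρ))]·P₀ = [0.65156/(2·0.5964)]·0.424912
= 0.54624·0.424912 = 0.232103

Final: 0.232103


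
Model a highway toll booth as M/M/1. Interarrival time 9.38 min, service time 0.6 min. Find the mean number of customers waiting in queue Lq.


λ = 60/9.38 = 6.3966 /hr
μ = 60/0.6 = 100.0000 /hr
ρ = λ/μ = 6.3966/100.0000 = 0.06397
Lq = ρ²/(1−ρ) = 0.004092/0.9360 = 0.004371

Final: 0.004371


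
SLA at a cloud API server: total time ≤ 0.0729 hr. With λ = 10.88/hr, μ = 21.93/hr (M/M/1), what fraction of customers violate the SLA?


W ~ Exponential(μ−λ) for M/M/1.
μ − λ = 21.93 − 10.88 = 11.0500
P(W > t) = e^{−(μ−λ)t} = e^{−0.8055} = 0.446844

Final: 0.446844


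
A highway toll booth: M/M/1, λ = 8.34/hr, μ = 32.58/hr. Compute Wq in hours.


ρ = 8.34/32.58 = 0.2560
Wq = ρ/(μ−λ) = 0.2560/(32.58 − 8.34) = 0.2560/24.24 = 0.01056 hr

Final: 0.01056 hr


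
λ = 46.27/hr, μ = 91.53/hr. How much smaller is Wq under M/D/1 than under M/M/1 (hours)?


ρ = 46.27/91.53 = 0.5055
Wq(M/M/1) = ρ/(μ−λ) = 0.5055/45.26 = 0.01117 hr
Wq(M/D/1) = ρ/(2(μ−λ)) = 0.005585 hr
Savings = 0.01117 − 0.005585 = 0.005585 hr

Final: 0.005585 hr


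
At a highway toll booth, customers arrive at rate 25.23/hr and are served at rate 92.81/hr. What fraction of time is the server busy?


ρ = λ/μ = 25.23/92.81 = 0.2718

Final: 0.2718


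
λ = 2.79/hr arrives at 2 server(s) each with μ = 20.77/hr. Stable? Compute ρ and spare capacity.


Total capacity cμ = 2·20.77 = 41.54/hr
ρ = λ/(cμ) = 2.79/41.54 = 0.06716
Stable ⇔ ρ < 1: YES
Spare capacity = cμ − λ = 41.54 − 2.79 = 38.75/hr

Final: ρ = 0.06716; stable; margin = 38.75/hr


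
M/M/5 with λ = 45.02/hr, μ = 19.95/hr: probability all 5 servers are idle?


a = λ/μ = 45.02/19.95 = 2.2566; ρ = a/c = 0.4513
Σ_{k=0}^{4} a^k/k! (terms k=0..4) = 1.00000 + 2.25664 + 2.54622 + 1.91530 + 1.08054 = 8.79869
Tail: a^5/(5!(1−ρ)) = 58.52116/(120·0.5487) = 0.88883
P₀ = 1/(8.79869 + 0.88883) = 1/9.68752 = 0.103226

Final: 0.103226


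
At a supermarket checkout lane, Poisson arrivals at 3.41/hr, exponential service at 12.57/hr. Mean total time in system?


W = 1/(μ−λ) = 1/(12.57 − 3.41) = 1/9.16 = 0.1092 hr

Final: 0.1092 hr


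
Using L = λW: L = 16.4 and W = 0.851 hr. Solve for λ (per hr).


λ = L/W = 16.4/0.851 = 19.2714 /hr

Final: 19.2714 /hr


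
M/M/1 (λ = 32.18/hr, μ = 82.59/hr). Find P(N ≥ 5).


ρ = 32.18/82.59 = 0.3896
P(N ≥ n) = ρ^n = 0.3896^5 = 0.008980

Final: 0.008980


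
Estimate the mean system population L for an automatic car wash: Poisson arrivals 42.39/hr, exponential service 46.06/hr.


ρ = λ/μ = 42.39/46.06 = 0.9203
L = ρ/(1−ρ) = 0.9203/(1 − 0.9203) = 0.9203/0.07968 = 11.5504

Final: 11.5504


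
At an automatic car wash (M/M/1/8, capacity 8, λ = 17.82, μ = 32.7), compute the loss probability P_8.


ρ = λ/μ = 17.82/32.7 = 0.5450
P_K = (1−ρ)ρ^K/(1−ρ^(K+1)) = (0.4550·0.007778)/(1 − 0.004239)
= 0.003539/0.995761 = 0.003555

Final: 0.003555


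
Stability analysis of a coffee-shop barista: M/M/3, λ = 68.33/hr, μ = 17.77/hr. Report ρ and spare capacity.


Total capacity cμ = 3·17.77 = 53.31/hr
ρ = λ/(cμ) = 68.33/53.31 = 1.2817
Stable ⇔ ρ < 1: NO
Spare capacity = cμ − λ = 53.31 − 68.33 = -15.02/hr

Final: ρ = 1.2817; unstable; margin = -15.02/hr


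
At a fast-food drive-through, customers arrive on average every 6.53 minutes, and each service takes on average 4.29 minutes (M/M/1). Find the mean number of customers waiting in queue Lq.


λ = 60/6.53 = 9.1884 /hr
μ = 60/4.29 = 13.9860 /hr
ρ = λ/μ = 9.1884/13.9860 = 0.6570
Lq = ρ²/(1−ρ) = 0.4316/0.3430 = 1.2582

Final: 1.2582


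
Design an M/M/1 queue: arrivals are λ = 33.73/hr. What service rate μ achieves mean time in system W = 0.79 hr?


W = 1/(μ−λ) ⇒ μ − λ = 1/W = 1/0.79 = 1.2658
μ = λ + 1/W = 33.73 + 1.2658 = 34.9958 per hr

Final: 34.9958 /hr


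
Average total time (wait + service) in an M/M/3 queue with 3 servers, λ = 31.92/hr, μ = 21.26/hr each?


a = 1.5014; ρ = 0.5005; P₀ = 0.210183
Lq = P₀·a^c·ρ/(c!(1−ρ)²) = 0.23779
Wq = Lq/λ = 0.23779/31.92 = 0.007450 hr
W = Wq + 1/μ = 0.007450 + 0.04704 = 0.05449 hr

Final: 0.05449 hr


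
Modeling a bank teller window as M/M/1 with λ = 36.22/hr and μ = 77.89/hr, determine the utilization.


ρ = λ/μ = 36.22/77.89 = 0.4650

Final: 0.4650


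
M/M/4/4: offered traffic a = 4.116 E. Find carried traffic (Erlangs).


B(4,4.116) = 0.321757 (Erlang-B)
Carried load = a(1 − B) = 4.116·(1 − 0.321757) = 4.116·0.678243 = 2.7916 E

Final: 2.7916 Erlangs


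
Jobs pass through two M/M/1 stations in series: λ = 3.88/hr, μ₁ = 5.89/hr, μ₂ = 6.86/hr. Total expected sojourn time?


Each node sees arrival rate λ = 3.88/hr (tandem ⇒ throughput preserved).
W₁ = 1/(μ₁−λ) = 1/(5.89−3.88) = 0.49751 hr
W₂ = 1/(μ₂−λ) = 1/(6.86−3.88) = 0.33557 hr
W_total = W₁ + W₂ = 0.49751 + 0.33557 = 0.83308 hr

Final: 0.83308 hr


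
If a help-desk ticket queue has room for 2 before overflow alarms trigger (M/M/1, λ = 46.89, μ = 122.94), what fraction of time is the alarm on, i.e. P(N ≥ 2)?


ρ = 46.89/122.94 = 0.3814
P(N ≥ n) = ρ^n = 0.3814^2 = 0.145470

Final: 0.145470


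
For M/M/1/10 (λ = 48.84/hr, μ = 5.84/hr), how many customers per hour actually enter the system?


ρ = 8.3630; P_K = (1−ρ)ρ^10/(1−ρ^11) = 0.880426
λ_eff = λ(1 − P_K) = 48.84·(1 − 0.880426) = 48.84·0.119574 = 5.8400 /hr

Final: 5.8400 /hr


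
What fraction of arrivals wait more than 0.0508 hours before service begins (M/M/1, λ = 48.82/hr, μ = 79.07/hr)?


ρ = 48.82/79.07 = 0.6174
P(Wq > t) = ρ·e^{−(μ−λ)t} = 0.6174·e^{−1.5367}
= 0.6174·0.215090 = 0.132802

Final: 0.132802


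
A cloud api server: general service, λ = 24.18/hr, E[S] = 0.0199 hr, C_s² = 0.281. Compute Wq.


ρ = λ·E[S] = 24.18·0.0199 = 0.4812
E[S²] = E[S]²(1+C_s²) = 0.0199²·(1+0.281) = 0.0005073
Wq = λ·E[S²]/(2(1−ρ)) = 24.18·0.0005073/(2·0.5188) = 0.01182 hr

Final: 0.01182 hr


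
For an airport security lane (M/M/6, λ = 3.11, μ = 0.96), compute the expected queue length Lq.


a = λ/μ = 3.2396; ρ = a/6 = 0.5399
P₀ = 0.038159
Lq = P₀·a^c·ρ / (c!·(1−ρ)²) = 0.038159·1155.93905·0.5399/(720·0.21166)
= 0.15628

Final: 0.15628


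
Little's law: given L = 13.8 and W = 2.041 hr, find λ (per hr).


λ = L/W = 13.8/2.041 = 6.7614 /hr

Final: 6.7614 /hr


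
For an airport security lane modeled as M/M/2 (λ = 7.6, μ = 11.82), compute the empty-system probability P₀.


a = λ/μ = 7.6/11.82 = 0.6430; ρ = a/c = 0.3215
Σ_{k=0}^{1} a^k/k! (terms k=0..1) = 1.00000 + 0.64298 = 1.64298
Tail: a^2/(2!(1−ρ)) = 0.41342/(2·0.6785) = 0.30465
P₀ = 1/(1.64298 + 0.30465) = 1/1.94763 = 0.513444

Final: 0.513444


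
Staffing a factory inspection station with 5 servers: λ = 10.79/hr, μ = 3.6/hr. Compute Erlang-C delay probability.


a = λ/μ = 2.9972; ρ = a/5 = 0.5994
P₀ = 0.046792 (from M/M/c formula)
C(c,a) = [a^c/(c!(1−ρ))]·P₀ = [241.87708/(120·0.4006)]·0.046792
= 5.03212·0.046792 = 0.235464

Final: 0.235464


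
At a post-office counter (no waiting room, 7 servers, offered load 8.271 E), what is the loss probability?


B(c,a) = (a^c/c!) / Σ_{k=0}^{c} a^k/k!
a^7/7! = 525.382508
Σ terms (k=0..7): 1.00000 + 8.27100 + 34.20472 + 94.30241 + 194.99382 + 322.55877 + 444.64727 + 525.38251 = 1625.360501
B = 525.382508/1625.360501 = 0.323241

Final: 0.323241


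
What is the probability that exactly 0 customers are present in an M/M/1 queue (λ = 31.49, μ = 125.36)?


ρ = 31.49/125.36 = 0.2512
P_n = (1−ρ)·ρ^n = (1 − 0.2512)·0.2512^0 = 0.7488·1.000000 = 0.748803

Final: 0.748803


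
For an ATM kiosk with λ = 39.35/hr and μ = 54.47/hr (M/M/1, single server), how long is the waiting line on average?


ρ = 39.35/54.47 = 0.7224
Lq = ρ²/(1−ρ) = 0.5219/0.2776 = 1.8801

Final: 1.8801


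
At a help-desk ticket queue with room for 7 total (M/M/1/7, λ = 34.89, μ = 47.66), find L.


ρ = 34.89/47.66 = 0.7321
L = ρ[1 − (K+1)ρ^K + Kρ^(K+1)] / [(1−ρ)(1−ρ^(K+1))]
Numerator: 0.7321·(1 − 8·0.112675 + 7·0.082485) = 0.494868
Denominator: (0.2679)·(0.917515) = 0.245839
L = 0.494868/0.245839 = 2.0130

Final: 2.0130


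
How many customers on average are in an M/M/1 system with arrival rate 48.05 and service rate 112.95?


ρ = λ/μ = 48.05/112.95 = 0.4254
L = ρ/(1−ρ) = 0.4254/(1 − 0.4254) = 0.4254/0.5746 = 0.7404

Final: 0.7404


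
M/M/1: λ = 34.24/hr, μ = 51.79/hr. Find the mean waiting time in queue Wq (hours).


ρ = 34.24/51.79 = 0.6611
Wq = ρ/(μ−λ) = 0.6611/(51.79 − 34.24) = 0.6611/17.55 = 0.03767 hr

Final: 0.03767 hr


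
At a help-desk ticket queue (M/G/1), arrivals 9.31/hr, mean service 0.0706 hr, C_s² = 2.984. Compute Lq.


ρ = λ·E[S] = 9.31·0.0706 = 0.6573
Lq = ρ²(1+C_s²)/(2(1−ρ)) = 0.4320·(1+2.984)/(2·0.3427)
= 0.4320·3.9840/0.6854 = 2.51111

Final: 2.51111


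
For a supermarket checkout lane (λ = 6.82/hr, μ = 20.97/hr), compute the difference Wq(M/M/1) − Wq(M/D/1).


ρ = 6.82/20.97 = 0.3252
Wq(M/M/1) = ρ/(μ−λ) = 0.3252/14.15 = 0.02298 hr
Wq(M/D/1) = ρ/(2(μ−λ)) = 0.01149 hr
Savings = 0.02298 − 0.01149 = 0.01149 hr

Final: 0.01149 hr


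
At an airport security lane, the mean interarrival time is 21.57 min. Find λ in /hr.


λ = 1/(interarrival time) in consistent units.
1 hour = 60 min, so λ = 60/21.57 = 2.7816 per hour

Final: 2.7816 /hr


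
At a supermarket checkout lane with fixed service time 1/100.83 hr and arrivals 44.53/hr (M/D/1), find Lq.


ρ = 44.53/100.83 = 0.4416
M/D/1: Lq = ρ²/(2(1−ρ)) = 0.1950/(2·0.5584) = 0.17465

Final: 0.17465


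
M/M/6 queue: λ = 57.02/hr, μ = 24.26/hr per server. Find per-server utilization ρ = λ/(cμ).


ρ = λ/(cμ) = 57.02/(6·24.26) = 57.02/145.56 = 0.3917

Final: 0.3917


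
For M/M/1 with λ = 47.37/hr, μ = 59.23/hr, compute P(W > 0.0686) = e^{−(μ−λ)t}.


W ~ Exponential(μ−λ) for M/M/1.
μ − λ = 59.23 − 47.37 = 11.8600
P(W > t) = e^{−(μ−λ)t} = e^{−0.8136} = 0.443261

Final: 0.443261


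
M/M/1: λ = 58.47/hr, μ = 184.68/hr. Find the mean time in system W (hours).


W = 1/(μ−λ) = 1/(184.68 − 58.47) = 1/126.21 = 0.007923 hr

Final: 0.007923 hr


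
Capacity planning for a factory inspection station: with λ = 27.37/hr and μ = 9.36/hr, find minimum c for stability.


Stability requires cμ > λ ⇔ c > λ/μ.
λ/μ = 27.37/9.36 = 2.9241
Minimum integer c = ⌊2.9241⌋ + 1 = 3
Check: 3·9.36 = 28.08 > 27.37, while 2·9.36 = 18.72 ≤ 27.37

Final: 3 servers


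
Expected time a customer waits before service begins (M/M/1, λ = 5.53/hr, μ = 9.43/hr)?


ρ = 5.53/9.43 = 0.5864
Wq = ρ/(μ−λ) = 0.5864/(9.43 − 5.53) = 0.5864/3.90 = 0.1504 hr

Final: 0.1504 hr


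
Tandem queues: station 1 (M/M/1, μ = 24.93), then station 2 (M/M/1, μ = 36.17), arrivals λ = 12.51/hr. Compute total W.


Each node sees arrival rate λ = 12.51/hr (tandem ⇒ throughput preserved).
W₁ = 1/(μ₁−λ) = 1/(24.93−12.51) = 0.08052 hr
W₂ = 1/(μ₂−λ) = 1/(36.17−12.51) = 0.04227 hr
W_total = W₁ + W₂ = 0.08052 + 0.04227 = 0.12278 hr

Final: 0.12278 hr


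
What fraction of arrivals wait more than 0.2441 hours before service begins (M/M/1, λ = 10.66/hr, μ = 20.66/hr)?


ρ = 10.66/20.66 = 0.5160
P(Wq > t) = ρ·e^{−(μ−λ)t} = 0.5160·e^{−2.4410}
= 0.5160·0.087074 = 0.044928

Final: 0.044928


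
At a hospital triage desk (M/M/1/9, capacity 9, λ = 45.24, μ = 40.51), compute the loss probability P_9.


ρ = λ/μ = 45.24/40.51 = 1.1168
P_K = (1−ρ)ρ^K/(1−ρ^(K+1)) = (-0.1168·2.701738)/(1 − 3.017196)
= -0.315458/-2.017196 = 0.156385

Final: 0.156385


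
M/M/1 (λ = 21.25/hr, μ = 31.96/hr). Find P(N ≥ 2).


ρ = 21.25/31.96 = 0.6649
P(N ≥ n) = ρ^n = 0.6649^2 = 0.442084

Final: 0.442084


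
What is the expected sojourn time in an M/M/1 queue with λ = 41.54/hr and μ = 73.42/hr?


W = 1/(μ−λ) = 1/(73.42 − 41.54) = 1/31.88 = 0.03137 hr

Final: 0.03137 hr


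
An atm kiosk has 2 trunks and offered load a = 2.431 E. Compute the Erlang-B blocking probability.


B(c,a) = (a^c/c!) / Σ_{k=0}^{c} a^k/k!
a^2/2! = 2.954881
Σ terms (k=0..2): 1.00000 + 2.43100 + 2.95488 = 6.385881
B = 2.954881/6.385881 = 0.462721

Final: 0.462721


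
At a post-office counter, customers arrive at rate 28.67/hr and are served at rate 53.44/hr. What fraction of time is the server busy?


ρ = λ/μ = 28.67/53.44 = 0.5365

Final: 0.5365


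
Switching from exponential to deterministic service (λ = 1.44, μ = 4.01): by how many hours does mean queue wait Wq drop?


ρ = 1.44/4.01 = 0.3591
Wq(M/M/1) = ρ/(μ−λ) = 0.3591/2.57 = 0.13973 hr
Wq(M/D/1) = ρ/(2(μ−λ)) = 0.06986 hr
Savings = 0.13973 − 0.06986 = 0.06986 hr

Final: 0.06986 hr


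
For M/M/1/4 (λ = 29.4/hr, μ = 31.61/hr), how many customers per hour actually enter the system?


ρ = 0.9301; P_K = (1−ρ)ρ^4/(1−ρ^5) = 0.172106
λ_eff = λ(1 − P_K) = 29.4·(1 − 0.172106) = 29.4·0.827894 = 24.3401 /hr

Final: 24.3401 /hr


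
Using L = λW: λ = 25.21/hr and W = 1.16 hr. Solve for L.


L = λW = 25.21·1.16 = 29.2436

Final: 29.2436


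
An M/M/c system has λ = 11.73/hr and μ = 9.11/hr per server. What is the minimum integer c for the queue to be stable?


Stability requires cμ > λ ⇔ c > λ/μ.
λ/μ = 11.73/9.11 = 1.2876
Minimum integer c = ⌊1.2876⌋ + 1 = 2
Check: 2·9.11 = 18.22 > 11.73, while 1·9.11 = 9.11 ≤ 11.73

Final: 2 servers


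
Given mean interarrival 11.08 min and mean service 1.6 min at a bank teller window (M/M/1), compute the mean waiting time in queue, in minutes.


λ = 60/11.08 = 5.4152 /hr
μ = 60/1.6 = 37.5000 /hr
ρ = λ/μ = 5.4152/37.5000 = 0.1444
Wq = ρ/(μ−λ) = 0.1444/(37.5000−5.4152) = 0.004501 hr
In minutes: 0.004501·60 = 0.2700 min

Final: 0.2700 min


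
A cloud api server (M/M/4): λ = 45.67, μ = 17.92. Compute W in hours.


a = 2.5485; ρ = 0.6371; P₀ = 0.069449
Lq = P₀·a^c·ρ/(c!(1−ρ)²) = 0.59071
Wq = Lq/λ = 0.59071/45.67 = 0.01293 hr
W = Wq + 1/μ = 0.01293 + 0.05580 = 0.06874 hr

Final: 0.06874 hr


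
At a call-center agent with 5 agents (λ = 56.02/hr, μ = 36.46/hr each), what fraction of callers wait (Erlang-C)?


a = λ/μ = 1.5365; ρ = a/5 = 0.3073
P₀ = 0.214747 (from M/M/c formula)
C(c,a) = [a^c/(c!(1−ρ))]·P₀ = [8.56312/(120·0.6927)]·0.214747
= 0.10302·0.214747 = 0.022122

Final: 0.022122


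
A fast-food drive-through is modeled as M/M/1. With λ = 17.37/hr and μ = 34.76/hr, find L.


ρ = λ/μ = 17.37/34.76 = 0.4997
L = ρ/(1−ρ) = 0.4997/(1 − 0.4997) = 0.4997/0.5003 = 0.9988

Final: 0.9988


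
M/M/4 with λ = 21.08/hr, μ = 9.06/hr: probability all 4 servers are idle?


a = λ/μ = 21.08/9.06 = 2.3267; ρ = a/c = 0.5817
Σ_{k=0}^{3} a^k/k! (terms k=0..3) = 1.00000 + 2.32671 + 2.70679 + 2.09931 = 8.13281
Tail: a^4/(4!(1−ρ)) = 29.30688/(24·0.4183) = 2.91909
P₀ = 1/(8.13281 + 2.91909) = 1/11.05190 = 0.090482

Final: 0.090482


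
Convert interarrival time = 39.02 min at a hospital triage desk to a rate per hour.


λ = 1/(interarrival time) in consistent units.
1 hour = 60 min, so λ = 60/39.02 = 1.5377 per hour

Final: 1.5377 /hr


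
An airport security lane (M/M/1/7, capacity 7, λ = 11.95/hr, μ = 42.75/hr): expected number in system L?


ρ = 11.95/42.75 = 0.2795
L = ρ[1 − (K+1)ρ^K + Kρ^(K+1)] / [(1−ρ)(1−ρ^(K+1))]
Numerator: 0.2795·(1 − 8·0.0001334 + 7·0.00003728) = 0.279307
Denominator: (0.7205)·(0.999963) = 0.720441
L = 0.279307/0.720441 = 0.3877

Final: 0.3877


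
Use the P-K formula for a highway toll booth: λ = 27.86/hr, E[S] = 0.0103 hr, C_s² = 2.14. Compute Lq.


ρ = λ·E[S] = 27.86·0.0103 = 0.2870
Lq = ρ²(1+C_s²)/(2(1−ρ)) = 0.08234·(1+2.14)/(2·0.7130)
= 0.08234·3.1400/1.4261 = 0.18131

Final: 0.18131


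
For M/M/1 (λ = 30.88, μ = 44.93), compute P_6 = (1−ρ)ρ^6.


ρ = 30.88/44.93 = 0.6873
P_n = (1−ρ)·ρ^n = (1 − 0.6873)·0.6873^6 = 0.3127·0.105401 = 0.032960

Final: 0.032960


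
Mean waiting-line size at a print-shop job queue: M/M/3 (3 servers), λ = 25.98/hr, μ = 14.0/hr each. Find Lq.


a = λ/μ = 1.8557; ρ = a/3 = 0.6186
P₀ = 0.135687
Lq = P₀·a^c·ρ / (c!·(1−ρ)²) = 0.135687·6.39048·0.6186/(6·0.14549)
= 0.61445

Final: 0.61445


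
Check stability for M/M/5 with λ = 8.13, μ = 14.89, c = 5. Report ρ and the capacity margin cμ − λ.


Total capacity cμ = 5·14.89 = 74.45/hr
ρ = λ/(cμ) = 8.13/74.45 = 0.1092
Stable ⇔ ρ < 1: YES
Spare capacity = cμ − λ = 74.45 − 8.13 = 66.32/hr

Final: ρ = 0.1092; stable; margin = 66.32/hr


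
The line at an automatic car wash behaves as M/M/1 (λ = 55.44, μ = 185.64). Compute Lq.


ρ = 55.44/185.64 = 0.2986
Lq = ρ²/(1−ρ) = 0.08919/0.7014 = 0.1272

Final: 0.1272


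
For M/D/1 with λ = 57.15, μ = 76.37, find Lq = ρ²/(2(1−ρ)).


ρ = 57.15/76.37 = 0.7483
M/D/1: Lq = ρ²/(2(1−ρ)) = 0.5600/(2·0.2517) = 1.11257

Final: 1.11257


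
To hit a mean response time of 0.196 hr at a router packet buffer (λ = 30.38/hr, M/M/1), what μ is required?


W = 1/(μ−λ) ⇒ μ − λ = 1/W = 1/0.196 = 5.1020
μ = λ + 1/W = 30.38 + 5.1020 = 35.4820 per hr

Final: 35.4820 /hr


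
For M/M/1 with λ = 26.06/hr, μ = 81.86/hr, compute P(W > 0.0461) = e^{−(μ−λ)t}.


W ~ Exponential(μ−λ) for M/M/1.
μ − λ = 81.86 − 26.06 = 55.8000
P(W > t) = e^{−(μ−λ)t} = e^{−2.5724} = 0.076354

Final: 0.076354


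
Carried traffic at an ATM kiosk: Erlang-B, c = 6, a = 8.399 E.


B(6,8.399) = 0.410881 (Erlang-B)
Carried load = a(1 − B) = 8.399·(1 − 0.410881) = 8.399·0.589119 = 4.9480 E

Final: 4.9480 Erlangs


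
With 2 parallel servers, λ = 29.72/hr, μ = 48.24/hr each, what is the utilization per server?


ρ = λ/(cμ) = 29.72/(2·48.24) = 29.72/96.48 = 0.3080

Final: 0.3080


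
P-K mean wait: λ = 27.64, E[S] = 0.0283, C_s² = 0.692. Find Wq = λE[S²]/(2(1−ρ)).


ρ = λ·E[S] = 27.64·0.0283 = 0.7822
E[S²] = E[S]²(1+C_s²) = 0.0283²·(1+0.692) = 0.001355
Wq = λ·E[S²]/(2(1−ρ)) = 27.64·0.001355/(2·0.2178) = 0.08599 hr

Final: 0.08599 hr


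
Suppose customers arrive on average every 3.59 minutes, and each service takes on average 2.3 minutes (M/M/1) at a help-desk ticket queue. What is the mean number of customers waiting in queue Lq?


λ = 60/3.59 = 16.7131 /hr
μ = 60/2.3 = 26.0870 /hr
ρ = λ/μ = 16.7131/26.0870 = 0.6407
Lq = ρ²/(1−ρ) = 0.4105/0.3593 = 1.1423

Final: 1.1423


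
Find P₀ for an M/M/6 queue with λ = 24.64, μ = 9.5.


a = λ/μ = 24.64/9.5 = 2.5937; ρ = a/c = 0.4323
Σ_{k=0}^{5} a^k/k! (terms k=0..5) = 1.00000 + 2.59368 + 3.36360 + 2.90804 + 1.88563 + 0.97815 = 12.72910
Tail: a^6/(6!(1−ρ)) = 304.44061/(720·0.5677) = 0.74479
P₀ = 1/(12.72910 + 0.74479) = 1/13.47390 = 0.074218

Final: 0.074218


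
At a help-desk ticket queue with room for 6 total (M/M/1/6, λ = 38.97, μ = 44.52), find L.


ρ = 38.97/44.52 = 0.8753
L = ρ[1 − (K+1)ρ^K + Kρ^(K+1)] / [(1−ρ)(1−ρ^(K+1))]
Numerator: 0.8753·(1 − 7·0.449833 + 6·0.393756) = 0.187061
Denominator: (0.1247)·(0.606244) = 0.075576
L = 0.187061/0.075576 = 2.4751

Final: 2.4751


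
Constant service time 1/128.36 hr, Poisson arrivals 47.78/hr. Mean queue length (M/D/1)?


ρ = 47.78/128.36 = 0.3722
M/D/1: Lq = ρ²/(2(1−ρ)) = 0.1386/(2·0.6278) = 0.11036

Final: 0.11036


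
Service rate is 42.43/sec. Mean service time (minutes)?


Mean service time = 1/μ = 1/42.43 second = 0.02357 second
In minutes: 0.02357 × 0.0166667 = 0.0003928 min

Final: 0.0003928 min


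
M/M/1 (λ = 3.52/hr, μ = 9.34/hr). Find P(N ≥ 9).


ρ = 3.52/9.34 = 0.3769
P(N ≥ n) = ρ^n = 0.3769^9 = 0.0001534

Final: 0.0001534


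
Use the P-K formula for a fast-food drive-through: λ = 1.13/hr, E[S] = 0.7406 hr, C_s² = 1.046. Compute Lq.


ρ = λ·E[S] = 1.13·0.7406 = 0.8369
Lq = ρ²(1+C_s²)/(2(1−ρ)) = 0.7004·(1+1.046)/(2·0.1631)
= 0.7004·2.0460/0.3262 = 4.39225

Final: 4.39225
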